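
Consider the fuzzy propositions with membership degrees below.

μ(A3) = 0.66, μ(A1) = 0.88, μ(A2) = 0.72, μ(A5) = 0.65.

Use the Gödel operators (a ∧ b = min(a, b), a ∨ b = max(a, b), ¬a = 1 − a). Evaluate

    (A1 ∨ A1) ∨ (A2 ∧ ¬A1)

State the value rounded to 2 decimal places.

A1 ∨ A1 = max(a, b) on (0.88, 0.88) = 0.88
¬A1 = 1 − 0.88 = 0.12
A2 ∧ ¬A1 = min(a, b) on (0.72, 0.12) = 0.12
(A1 ∨ A1) ∨ (A2 ∧ ¬A1) = max(a, b) on (0.88, 0.12) = 0.88

0.88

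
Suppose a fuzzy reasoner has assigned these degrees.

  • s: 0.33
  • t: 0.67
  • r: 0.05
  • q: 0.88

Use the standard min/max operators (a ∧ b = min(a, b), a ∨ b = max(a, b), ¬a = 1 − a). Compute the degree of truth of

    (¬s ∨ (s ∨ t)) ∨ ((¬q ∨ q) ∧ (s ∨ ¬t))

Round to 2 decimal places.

¬s = 1 − 0.33 = 0.67
s ∨ t = max(a, b) on (0.33, 0.67) = 0.67
¬s ∨ (s ∨ t) = max(a, b) on (0.67, 0.67) = 0.67
¬q = 1 − 0.88 = 0.12
¬q ∨ q = max(a, b) on (0.12, 0.88) = 0.88
¬t = 1 − 0.67 = 0.33
s ∨ ¬t = max(a, b) on (0.33, 0.33) = 0.33
(¬q ∨ q) ∧ (s ∨ ¬t) = min(a, b) on (0.88, 0.33) = 0.33
(¬s ∨ (s ∨ t)) ∨ ((¬q ∨ q) ∧ (s ∨ ¬t)) = max(a, b) on (0.67, 0.33) = 0.67

0.67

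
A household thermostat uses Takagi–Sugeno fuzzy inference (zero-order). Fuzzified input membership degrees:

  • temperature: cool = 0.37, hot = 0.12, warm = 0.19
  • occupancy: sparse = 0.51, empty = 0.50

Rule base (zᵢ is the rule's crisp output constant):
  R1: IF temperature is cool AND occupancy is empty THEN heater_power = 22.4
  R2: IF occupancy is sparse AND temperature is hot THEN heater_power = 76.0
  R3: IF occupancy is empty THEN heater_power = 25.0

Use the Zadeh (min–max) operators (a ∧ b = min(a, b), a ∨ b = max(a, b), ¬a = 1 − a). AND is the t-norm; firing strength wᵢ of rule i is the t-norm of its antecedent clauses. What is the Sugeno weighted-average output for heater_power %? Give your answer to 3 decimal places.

R1 (z=22.4): cool=0.37, empty=0.50; AND[min(a, b)] → w = 0.37
R2 (z=76.0): sparse=0.51, hot=0.12; AND[min(a, b)] → w = 0.12
R3 (z=25.0): empty=0.50 → w = 0.50
Weighted average = (0.37·22.4 + 0.12·76.0 + 0.50·25.0) / (0.37 + 0.12 + 0.50)
  = 29.9080 / 0.9900 = 30.210

30.210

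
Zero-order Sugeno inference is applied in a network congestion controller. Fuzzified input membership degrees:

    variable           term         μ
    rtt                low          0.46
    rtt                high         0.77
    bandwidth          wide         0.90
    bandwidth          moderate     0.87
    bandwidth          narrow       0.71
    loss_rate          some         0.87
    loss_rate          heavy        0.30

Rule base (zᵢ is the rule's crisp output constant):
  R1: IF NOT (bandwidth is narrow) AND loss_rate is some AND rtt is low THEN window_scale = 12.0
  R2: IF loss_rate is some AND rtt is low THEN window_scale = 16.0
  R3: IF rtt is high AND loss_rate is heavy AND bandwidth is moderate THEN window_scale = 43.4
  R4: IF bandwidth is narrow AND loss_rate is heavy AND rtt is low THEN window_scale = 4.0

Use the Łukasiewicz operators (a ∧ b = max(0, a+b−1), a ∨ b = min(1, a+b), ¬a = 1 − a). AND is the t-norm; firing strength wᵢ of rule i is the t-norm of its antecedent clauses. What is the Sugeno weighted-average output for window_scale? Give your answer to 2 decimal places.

R1 (z=12.0): ¬narrow=1−0.71=0.29, some=0.87, low=0.46; AND[max(0, a+b−1)] → w = 0.00
R2 (z=16.0): some=0.87, low=0.46; AND[max(0, a+b−1)] → w = 0.33
R3 (z=43.4): high=0.77, heavy=0.30, moderate=0.87; AND[max(0, a+b−1)] → w = 0.00
R4 (z=4.0): narrow=0.71, heavy=0.30, low=0.46; AND[max(0, a+b−1)] → w = 0.00
Weighted average = (0.00·12.0 + 0.33·16.0 + 0.00·43.4 + 0.00·4.0) / (0.00 + 0.33 + 0.00 + 0.00)
  = 5.2800 / 0.3300 = 16.00

16.00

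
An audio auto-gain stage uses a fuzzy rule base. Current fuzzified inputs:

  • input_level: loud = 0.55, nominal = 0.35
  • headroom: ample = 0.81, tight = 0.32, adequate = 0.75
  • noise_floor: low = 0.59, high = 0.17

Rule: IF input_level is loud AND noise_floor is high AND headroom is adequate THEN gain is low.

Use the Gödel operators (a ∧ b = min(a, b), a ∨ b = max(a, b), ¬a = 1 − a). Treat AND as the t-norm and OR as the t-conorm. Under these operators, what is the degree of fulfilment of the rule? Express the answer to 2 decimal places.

0.17

firing strength: loud=0.55, high=0.17, adequate=0.75; AND[min(a, b)] → w = 0.17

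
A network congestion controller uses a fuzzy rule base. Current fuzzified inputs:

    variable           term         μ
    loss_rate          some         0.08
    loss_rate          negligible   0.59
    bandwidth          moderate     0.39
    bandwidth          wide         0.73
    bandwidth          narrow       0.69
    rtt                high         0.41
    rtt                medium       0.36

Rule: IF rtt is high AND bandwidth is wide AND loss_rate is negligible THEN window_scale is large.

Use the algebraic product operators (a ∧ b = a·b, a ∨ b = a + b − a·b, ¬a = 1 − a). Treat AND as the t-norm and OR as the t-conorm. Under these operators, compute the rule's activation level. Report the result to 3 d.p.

firing strength: high=0.41, wide=0.73, negligible=0.59; AND[a·b] → w = 0.1766

0.177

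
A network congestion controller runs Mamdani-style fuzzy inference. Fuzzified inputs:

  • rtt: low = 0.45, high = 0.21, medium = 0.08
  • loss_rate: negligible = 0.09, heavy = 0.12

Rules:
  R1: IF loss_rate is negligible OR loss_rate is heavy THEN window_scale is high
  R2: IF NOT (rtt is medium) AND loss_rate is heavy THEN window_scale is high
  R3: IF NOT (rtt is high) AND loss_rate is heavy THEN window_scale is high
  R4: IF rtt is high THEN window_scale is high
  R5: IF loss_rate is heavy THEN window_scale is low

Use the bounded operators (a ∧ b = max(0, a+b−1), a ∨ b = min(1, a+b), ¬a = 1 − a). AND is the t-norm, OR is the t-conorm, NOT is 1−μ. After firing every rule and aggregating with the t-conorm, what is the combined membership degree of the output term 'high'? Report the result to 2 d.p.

0.46

R1: negligible=0.09, heavy=0.12; OR[min(1, a+b)] → w = 0.21
R2: ¬medium=1−0.08=0.92, heavy=0.12; AND[max(0, a+b−1)] → w = 0.04
R3: ¬high=1−0.21=0.79, heavy=0.12; AND[max(0, a+b−1)] → w = 0.00
R4: high=0.21 → w = 0.21
R5: heavy=0.12 → w = 0.12
Rules with consequent 'high': {R1, R2, R3, R4} → strengths 0.21, 0.04, 0.00, 0.21
Aggregate via t-conorm [min(1, a+b)]: 0.46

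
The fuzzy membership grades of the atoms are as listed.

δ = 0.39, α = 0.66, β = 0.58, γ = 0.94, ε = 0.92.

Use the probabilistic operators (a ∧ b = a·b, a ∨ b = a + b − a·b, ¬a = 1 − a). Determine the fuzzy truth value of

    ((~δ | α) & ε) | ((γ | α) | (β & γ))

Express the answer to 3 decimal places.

~δ = 1 − 0.3900 = 0.6100
~δ | α = a + b − a·b on (0.6100, 0.6600) = 0.8674
(~δ | α) & ε = a·b on (0.8674, 0.9200) = 0.7980
γ | α = a + b − a·b on (0.9400, 0.6600) = 0.9796
β & γ = a·b on (0.5800, 0.9400) = 0.5452
(γ | α) | (β & γ) = a + b − a·b on (0.9796, 0.5452) = 0.9907
((~δ | α) & ε) | ((γ | α) | (β & γ)) = a + b − a·b on (0.7980, 0.9907) = 0.9981

0.998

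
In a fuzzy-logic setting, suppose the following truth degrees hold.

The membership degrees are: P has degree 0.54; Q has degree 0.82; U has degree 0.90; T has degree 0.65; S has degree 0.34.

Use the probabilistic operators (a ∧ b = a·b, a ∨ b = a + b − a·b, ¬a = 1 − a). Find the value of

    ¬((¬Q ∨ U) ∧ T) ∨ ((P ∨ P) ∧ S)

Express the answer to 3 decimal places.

0.563

¬Q = 1 − 0.8200 = 0.1800
¬Q ∨ U = a + b − a·b on (0.1800, 0.9000) = 0.9180
(¬Q ∨ U) ∧ T = a·b on (0.9180, 0.6500) = 0.5967
¬((¬Q ∨ U) ∧ T) = 1 − 0.5967 = 0.4033
P ∨ P = a + b − a·b on (0.5400, 0.5400) = 0.7884
(P ∨ P) ∧ S = a·b on (0.7884, 0.3400) = 0.2681
¬((¬Q ∨ U) ∧ T) ∨ ((P ∨ P) ∧ S) = a + b − a·b on (0.4033, 0.2681) = 0.5632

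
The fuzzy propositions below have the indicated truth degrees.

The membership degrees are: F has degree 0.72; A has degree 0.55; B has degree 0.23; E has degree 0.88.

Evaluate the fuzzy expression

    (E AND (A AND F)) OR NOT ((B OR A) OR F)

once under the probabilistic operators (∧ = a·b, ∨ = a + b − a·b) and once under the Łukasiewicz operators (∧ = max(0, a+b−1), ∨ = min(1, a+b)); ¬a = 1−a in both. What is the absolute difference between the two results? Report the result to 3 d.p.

Under probabilistic:
  A AND F = a·b on (0.5500, 0.7200) = 0.3960
  E AND (A AND F) = a·b on (0.8800, 0.3960) = 0.3485
  B OR A = a + b − a·b on (0.2300, 0.5500) = 0.6535
  (B OR A) OR F = a + b − a·b on (0.6535, 0.7200) = 0.9030
  NOT ((B OR A) OR F) = 1 − 0.9030 = 0.0970
  (E AND (A AND F)) OR NOT ((B OR A) OR F) = a + b − a·b on (0.3485, 0.0970) = 0.4117
  → value = 0.4117
Under Łukasiewicz:
  A AND F = max(0, a+b−1) on (0.55, 0.72) = 0.27
  E AND (A AND F) = max(0, a+b−1) on (0.88, 0.27) = 0.15
  B OR A = min(1, a+b) on (0.23, 0.55) = 0.78
  (B OR A) OR F = min(1, a+b) on (0.78, 0.72) = 1.00
  NOT ((B OR A) OR F) = 1 − 1.00 = 0.00
  (E AND (A AND F)) OR NOT ((B OR A) OR F) = min(1, a+b) on (0.15, 0.00) = 0.15
  → value = 0.1500
|0.4117 − 0.1500| = 0.262

0.262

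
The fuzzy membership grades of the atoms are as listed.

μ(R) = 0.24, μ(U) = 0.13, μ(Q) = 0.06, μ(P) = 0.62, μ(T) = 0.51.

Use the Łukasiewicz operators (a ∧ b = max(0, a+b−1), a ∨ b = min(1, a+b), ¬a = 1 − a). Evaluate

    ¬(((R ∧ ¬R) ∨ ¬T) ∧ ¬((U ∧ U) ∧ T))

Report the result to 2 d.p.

0.51

¬R = 1 − 0.24 = 0.76
R ∧ ¬R = max(0, a+b−1) on (0.24, 0.76) = 0.00
¬T = 1 − 0.51 = 0.49
(R ∧ ¬R) ∨ ¬T = min(1, a+b) on (0.00, 0.49) = 0.49
U ∧ U = max(0, a+b−1) on (0.13, 0.13) = 0.00
(U ∧ U) ∧ T = max(0, a+b−1) on (0.00, 0.51) = 0.00
¬((U ∧ U) ∧ T) = 1 − 0.00 = 1.00
((R ∧ ¬R) ∨ ¬T) ∧ ¬((U ∧ U) ∧ T) = max(0, a+b−1) on (0.49, 1.00) = 0.49
¬(((R ∧ ¬R) ∨ ¬T) ∧ ¬((U ∧ U) ∧ T)) = 1 − 0.49 = 0.51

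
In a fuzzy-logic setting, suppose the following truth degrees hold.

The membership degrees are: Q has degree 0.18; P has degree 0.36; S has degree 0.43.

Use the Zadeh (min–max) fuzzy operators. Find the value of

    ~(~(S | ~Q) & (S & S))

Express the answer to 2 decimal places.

0.82

~Q = 1 − 0.18 = 0.82
S | ~Q = max(a, b) on (0.43, 0.82) = 0.82
~(S | ~Q) = 1 − 0.82 = 0.18
S & S = min(a, b) on (0.43, 0.43) = 0.43
~(S | ~Q) & (S & S) = min(a, b) on (0.18, 0.43) = 0.18
~(~(S | ~Q) & (S & S)) = 1 − 0.18 = 0.82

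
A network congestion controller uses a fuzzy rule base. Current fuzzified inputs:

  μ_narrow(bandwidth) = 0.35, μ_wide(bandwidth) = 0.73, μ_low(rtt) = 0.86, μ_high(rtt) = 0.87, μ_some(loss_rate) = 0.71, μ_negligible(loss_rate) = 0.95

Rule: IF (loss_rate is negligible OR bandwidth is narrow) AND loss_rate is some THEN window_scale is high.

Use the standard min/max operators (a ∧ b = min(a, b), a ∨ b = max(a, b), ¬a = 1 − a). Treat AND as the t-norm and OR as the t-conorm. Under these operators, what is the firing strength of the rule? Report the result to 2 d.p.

0.71

firing strength: (negligible=0.95 OR narrow=0.35) = 0.95; AND[min(a, b)] with some=0.71 → w = 0.71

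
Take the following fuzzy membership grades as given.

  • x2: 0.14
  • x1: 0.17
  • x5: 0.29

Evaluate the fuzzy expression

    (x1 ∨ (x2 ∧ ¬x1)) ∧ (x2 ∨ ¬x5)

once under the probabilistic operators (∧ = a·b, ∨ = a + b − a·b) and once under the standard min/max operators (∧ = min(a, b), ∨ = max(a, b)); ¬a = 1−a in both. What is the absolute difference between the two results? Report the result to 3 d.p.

Under probabilistic:
  ¬x1 = 1 − 0.1700 = 0.8300
  x2 ∧ ¬x1 = a·b on (0.1400, 0.8300) = 0.1162
  x1 ∨ (x2 ∧ ¬x1) = a + b − a·b on (0.1700, 0.1162) = 0.2664
  ¬x5 = 1 − 0.2900 = 0.7100
  x2 ∨ ¬x5 = a + b − a·b on (0.1400, 0.7100) = 0.7506
  (x1 ∨ (x2 ∧ ¬x1)) ∧ (x2 ∨ ¬x5) = a·b on (0.2664, 0.7506) = 0.2000
  → value = 0.2000
Under standard min/max:
  ¬x1 = 1 − 0.17 = 0.83
  x2 ∧ ¬x1 = min(a, b) on (0.14, 0.83) = 0.14
  x1 ∨ (x2 ∧ ¬x1) = max(a, b) on (0.17, 0.14) = 0.17
  ¬x5 = 1 − 0.29 = 0.71
  x2 ∨ ¬x5 = max(a, b) on (0.14, 0.71) = 0.71
  (x1 ∨ (x2 ∧ ¬x1)) ∧ (x2 ∨ ¬x5) = min(a, b) on (0.17, 0.71) = 0.17
  → value = 0.1700
|0.2000 − 0.1700| = 0.030

0.030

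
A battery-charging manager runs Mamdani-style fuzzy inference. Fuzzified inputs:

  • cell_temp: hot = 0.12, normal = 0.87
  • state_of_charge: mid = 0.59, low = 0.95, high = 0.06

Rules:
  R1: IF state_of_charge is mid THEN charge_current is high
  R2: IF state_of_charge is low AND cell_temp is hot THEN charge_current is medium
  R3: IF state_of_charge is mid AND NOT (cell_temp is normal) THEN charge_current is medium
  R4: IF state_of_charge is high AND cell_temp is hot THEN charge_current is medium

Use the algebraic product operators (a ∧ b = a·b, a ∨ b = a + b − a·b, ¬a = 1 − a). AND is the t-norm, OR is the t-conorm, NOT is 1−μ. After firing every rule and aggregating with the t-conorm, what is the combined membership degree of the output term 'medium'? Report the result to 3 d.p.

R1: mid=0.59 → w = 0.5900
R2: low=0.95, hot=0.12; AND[a·b] → w = 0.1140
R3: mid=0.59, ¬normal=1−0.87=0.13; AND[a·b] → w = 0.0767
R4: high=0.06, hot=0.12; AND[a·b] → w = 0.0072
Rules with consequent 'medium': {R2, R3, R4} → strengths 0.1140, 0.0767, 0.0072
Aggregate via t-conorm [a + b − a·b]: 0.1878

0.188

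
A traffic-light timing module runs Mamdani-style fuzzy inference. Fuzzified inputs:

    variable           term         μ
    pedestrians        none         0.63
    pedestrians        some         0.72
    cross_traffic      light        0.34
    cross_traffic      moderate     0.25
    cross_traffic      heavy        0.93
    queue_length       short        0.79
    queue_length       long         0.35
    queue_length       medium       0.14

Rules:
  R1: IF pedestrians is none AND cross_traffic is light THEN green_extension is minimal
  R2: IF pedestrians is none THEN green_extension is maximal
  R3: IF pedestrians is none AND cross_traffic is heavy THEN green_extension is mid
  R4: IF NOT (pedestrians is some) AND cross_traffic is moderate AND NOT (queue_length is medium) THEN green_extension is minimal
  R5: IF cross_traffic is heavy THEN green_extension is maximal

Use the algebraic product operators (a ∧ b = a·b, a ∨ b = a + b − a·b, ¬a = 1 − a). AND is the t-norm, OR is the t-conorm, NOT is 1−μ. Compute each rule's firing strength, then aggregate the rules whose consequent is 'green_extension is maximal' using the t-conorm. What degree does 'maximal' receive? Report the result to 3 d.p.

0.974

R1: none=0.63, light=0.34; AND[a·b] → w = 0.2142
R2: none=0.63 → w = 0.6300
R3: none=0.63, heavy=0.93; AND[a·b] → w = 0.5859
R4: ¬some=1−0.72=0.28, moderate=0.25, ¬medium=1−0.14=0.86; AND[a·b] → w = 0.0602
R5: heavy=0.93 → w = 0.9300
Rules with consequent 'maximal': {R2, R5} → strengths 0.6300, 0.9300
Aggregate via t-conorm [a + b − a·b]: 0.9741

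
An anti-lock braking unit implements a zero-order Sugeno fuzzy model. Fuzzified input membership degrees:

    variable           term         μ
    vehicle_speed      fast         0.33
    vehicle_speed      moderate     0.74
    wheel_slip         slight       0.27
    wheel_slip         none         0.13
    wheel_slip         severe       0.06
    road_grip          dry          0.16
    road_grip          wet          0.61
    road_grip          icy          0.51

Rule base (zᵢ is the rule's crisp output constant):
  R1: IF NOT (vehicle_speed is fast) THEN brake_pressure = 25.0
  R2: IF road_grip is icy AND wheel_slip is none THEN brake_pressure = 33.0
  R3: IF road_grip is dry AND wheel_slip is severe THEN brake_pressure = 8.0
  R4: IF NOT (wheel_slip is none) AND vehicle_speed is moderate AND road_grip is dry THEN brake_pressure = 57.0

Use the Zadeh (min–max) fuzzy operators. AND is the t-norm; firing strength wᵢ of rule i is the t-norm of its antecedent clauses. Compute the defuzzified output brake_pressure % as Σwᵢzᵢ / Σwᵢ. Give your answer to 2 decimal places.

30.04

R1 (z=25.0): ¬fast=1−0.33=0.67 → w = 0.67
R2 (z=33.0): icy=0.51, none=0.13; AND[min(a, b)] → w = 0.13
R3 (z=8.0): dry=0.16, severe=0.06; AND[min(a, b)] → w = 0.06
R4 (z=57.0): ¬none=1−0.13=0.87, moderate=0.74, dry=0.16; AND[min(a, b)] → w = 0.16
Weighted average = (0.67·25.0 + 0.13·33.0 + 0.06·8.0 + 0.16·57.0) / (0.67 + 0.13 + 0.06 + 0.16)
  = 30.6400 / 1.0200 = 30.04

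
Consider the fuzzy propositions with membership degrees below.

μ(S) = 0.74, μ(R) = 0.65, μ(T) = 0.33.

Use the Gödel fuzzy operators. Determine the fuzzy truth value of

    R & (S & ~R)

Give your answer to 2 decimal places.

~R = 1 − 0.65 = 0.35
S & ~R = min(a, b) on (0.74, 0.35) = 0.35
R & (S & ~R) = min(a, b) on (0.65, 0.35) = 0.35

0.35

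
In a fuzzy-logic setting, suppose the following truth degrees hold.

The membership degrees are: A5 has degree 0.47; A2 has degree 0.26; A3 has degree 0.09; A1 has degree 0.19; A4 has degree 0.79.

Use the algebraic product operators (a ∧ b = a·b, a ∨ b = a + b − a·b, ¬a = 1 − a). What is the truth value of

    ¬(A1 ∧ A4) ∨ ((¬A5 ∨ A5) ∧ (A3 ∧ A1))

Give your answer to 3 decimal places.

0.852

A1 ∧ A4 = a·b on (0.1900, 0.7900) = 0.1501
¬(A1 ∧ A4) = 1 − 0.1501 = 0.8499
¬A5 = 1 − 0.4700 = 0.5300
¬A5 ∨ A5 = a + b − a·b on (0.5300, 0.4700) = 0.7509
A3 ∧ A1 = a·b on (0.0900, 0.1900) = 0.0171
(¬A5 ∨ A5) ∧ (A3 ∧ A1) = a·b on (0.7509, 0.0171) = 0.0128
¬(A1 ∧ A4) ∨ ((¬A5 ∨ A5) ∧ (A3 ∧ A1)) = a + b − a·b on (0.8499, 0.0128) = 0.8518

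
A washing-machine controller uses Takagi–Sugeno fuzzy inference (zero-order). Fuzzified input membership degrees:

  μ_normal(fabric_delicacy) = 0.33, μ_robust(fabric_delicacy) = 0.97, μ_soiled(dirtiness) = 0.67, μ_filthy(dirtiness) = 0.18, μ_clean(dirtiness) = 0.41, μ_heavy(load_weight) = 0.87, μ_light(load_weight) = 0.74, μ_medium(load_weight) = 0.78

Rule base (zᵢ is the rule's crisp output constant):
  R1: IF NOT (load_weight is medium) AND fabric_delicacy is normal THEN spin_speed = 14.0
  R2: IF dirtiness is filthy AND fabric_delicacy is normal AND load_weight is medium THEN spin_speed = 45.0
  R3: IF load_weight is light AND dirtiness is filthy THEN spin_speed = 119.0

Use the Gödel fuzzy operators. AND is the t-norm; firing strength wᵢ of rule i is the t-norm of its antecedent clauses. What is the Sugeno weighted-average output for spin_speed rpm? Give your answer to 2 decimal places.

R1 (z=14.0): ¬medium=1−0.78=0.22, normal=0.33; AND[min(a, b)] → w = 0.22
R2 (z=45.0): filthy=0.18, normal=0.33, medium=0.78; AND[min(a, b)] → w = 0.18
R3 (z=119.0): light=0.74, filthy=0.18; AND[min(a, b)] → w = 0.18
Weighted average = (0.22·14.0 + 0.18·45.0 + 0.18·119.0) / (0.22 + 0.18 + 0.18)
  = 32.6000 / 0.5800 = 56.21

56.21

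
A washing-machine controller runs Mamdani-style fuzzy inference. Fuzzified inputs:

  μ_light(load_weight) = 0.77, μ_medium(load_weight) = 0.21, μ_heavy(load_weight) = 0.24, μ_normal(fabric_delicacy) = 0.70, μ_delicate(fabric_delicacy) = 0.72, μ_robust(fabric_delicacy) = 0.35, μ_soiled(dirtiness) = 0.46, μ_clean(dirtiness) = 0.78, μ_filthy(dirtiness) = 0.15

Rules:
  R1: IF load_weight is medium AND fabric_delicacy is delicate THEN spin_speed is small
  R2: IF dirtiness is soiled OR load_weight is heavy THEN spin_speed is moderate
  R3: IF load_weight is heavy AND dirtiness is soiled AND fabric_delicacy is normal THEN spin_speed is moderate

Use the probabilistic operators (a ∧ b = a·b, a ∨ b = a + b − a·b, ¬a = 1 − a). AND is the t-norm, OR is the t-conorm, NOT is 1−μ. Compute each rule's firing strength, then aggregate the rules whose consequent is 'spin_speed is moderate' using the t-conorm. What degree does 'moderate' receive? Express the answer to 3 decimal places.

R1: medium=0.21, delicate=0.72; AND[a·b] → w = 0.1512
R2: soiled=0.46, heavy=0.24; OR[a + b − a·b] → w = 0.5896
R3: heavy=0.24, soiled=0.46, normal=0.70; AND[a·b] → w = 0.0773
Rules with consequent 'moderate': {R2, R3} → strengths 0.5896, 0.0773
Aggregate via t-conorm [a + b − a·b]: 0.6213

0.621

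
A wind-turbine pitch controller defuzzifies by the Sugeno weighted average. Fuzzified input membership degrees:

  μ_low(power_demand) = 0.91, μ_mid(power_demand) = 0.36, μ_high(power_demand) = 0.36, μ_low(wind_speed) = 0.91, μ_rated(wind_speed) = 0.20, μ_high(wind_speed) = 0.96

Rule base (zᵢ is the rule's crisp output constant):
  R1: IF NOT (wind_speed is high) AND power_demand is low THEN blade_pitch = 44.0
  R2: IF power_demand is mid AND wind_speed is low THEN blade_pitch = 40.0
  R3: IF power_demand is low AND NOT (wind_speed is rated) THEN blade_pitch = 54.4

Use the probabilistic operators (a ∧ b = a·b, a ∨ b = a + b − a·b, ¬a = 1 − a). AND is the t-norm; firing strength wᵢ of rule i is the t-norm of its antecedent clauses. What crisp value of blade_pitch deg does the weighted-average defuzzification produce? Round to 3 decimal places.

49.733

R1 (z=44.0): ¬high=1−0.96=0.04, low=0.91; AND[a·b] → w = 0.0364
R2 (z=40.0): mid=0.36, low=0.91; AND[a·b] → w = 0.3276
R3 (z=54.4): low=0.91, ¬rated=1−0.20=0.80; AND[a·b] → w = 0.7280
Weighted average = (0.0364·44.0 + 0.3276·40.0 + 0.7280·54.4) / (0.0364 + 0.3276 + 0.7280)
  = 54.3088 / 1.0920 = 49.733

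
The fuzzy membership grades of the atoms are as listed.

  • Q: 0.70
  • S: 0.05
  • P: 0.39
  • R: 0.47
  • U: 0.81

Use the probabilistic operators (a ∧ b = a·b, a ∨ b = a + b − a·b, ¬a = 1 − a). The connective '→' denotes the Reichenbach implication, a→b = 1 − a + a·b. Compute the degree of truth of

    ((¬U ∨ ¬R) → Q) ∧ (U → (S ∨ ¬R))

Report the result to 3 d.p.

¬U = 1 − 0.8100 = 0.1900
¬R = 1 − 0.4700 = 0.5300
¬U ∨ ¬R = a + b − a·b on (0.1900, 0.5300) = 0.6193
(¬U ∨ ¬R) → Q  [Reichenbach: 1 − a + a·b] with a=0.6193, b=0.7000 → 0.8142
¬R = 1 − 0.4700 = 0.5300
S ∨ ¬R = a + b − a·b on (0.0500, 0.5300) = 0.5535
U → (S ∨ ¬R)  [Reichenbach: 1 − a + a·b] with a=0.8100, b=0.5535 → 0.6383
((¬U ∨ ¬R) → Q) ∧ (U → (S ∨ ¬R)) = a·b on (0.8142, 0.6383) = 0.5197

0.520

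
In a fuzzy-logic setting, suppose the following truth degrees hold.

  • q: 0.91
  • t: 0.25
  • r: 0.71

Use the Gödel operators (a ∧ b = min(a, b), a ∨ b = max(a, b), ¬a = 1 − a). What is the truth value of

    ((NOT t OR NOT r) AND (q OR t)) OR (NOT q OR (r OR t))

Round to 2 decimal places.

0.75

NOT t = 1 − 0.25 = 0.75
NOT r = 1 − 0.71 = 0.29
NOT t OR NOT r = max(a, b) on (0.75, 0.29) = 0.75
q OR t = max(a, b) on (0.91, 0.25) = 0.91
(NOT t OR NOT r) AND (q OR t) = min(a, b) on (0.75, 0.91) = 0.75
NOT q = 1 − 0.91 = 0.09
r OR t = max(a, b) on (0.71, 0.25) = 0.71
NOT q OR (r OR t) = max(a, b) on (0.09, 0.71) = 0.71
((NOT t OR NOT r) AND (q OR t)) OR (NOT q OR (r OR t)) = max(a, b) on (0.75, 0.71) = 0.75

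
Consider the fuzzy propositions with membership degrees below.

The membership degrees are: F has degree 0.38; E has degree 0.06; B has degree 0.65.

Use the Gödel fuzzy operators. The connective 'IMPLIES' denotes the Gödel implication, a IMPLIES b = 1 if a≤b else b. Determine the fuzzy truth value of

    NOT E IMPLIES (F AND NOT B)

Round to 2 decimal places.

0.35

NOT E = 1 − 0.06 = 0.94
NOT B = 1 − 0.65 = 0.35
F AND NOT B = min(a, b) on (0.38, 0.35) = 0.35
NOT E IMPLIES (F AND NOT B)  [Gödel: 1 if a≤b else b] with a=0.94, b=0.35 → 0.35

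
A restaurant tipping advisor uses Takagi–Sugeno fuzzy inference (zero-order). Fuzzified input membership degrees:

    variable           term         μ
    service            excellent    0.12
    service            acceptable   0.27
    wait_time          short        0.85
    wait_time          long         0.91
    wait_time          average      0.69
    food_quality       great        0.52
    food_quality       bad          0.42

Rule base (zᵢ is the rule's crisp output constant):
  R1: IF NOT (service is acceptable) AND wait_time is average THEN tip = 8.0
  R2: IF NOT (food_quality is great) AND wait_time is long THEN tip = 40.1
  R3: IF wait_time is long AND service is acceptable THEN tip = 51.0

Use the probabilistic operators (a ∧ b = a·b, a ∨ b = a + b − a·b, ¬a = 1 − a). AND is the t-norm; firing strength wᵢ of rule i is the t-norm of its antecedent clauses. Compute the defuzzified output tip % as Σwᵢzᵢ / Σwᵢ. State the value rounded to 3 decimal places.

R1 (z=8.0): ¬acceptable=1−0.27=0.73, average=0.69; AND[a·b] → w = 0.5037
R2 (z=40.1): ¬great=1−0.52=0.48, long=0.91; AND[a·b] → w = 0.4368
R3 (z=51.0): long=0.91, acceptable=0.27; AND[a·b] → w = 0.2457
Weighted average = (0.5037·8.0 + 0.4368·40.1 + 0.2457·51.0) / (0.5037 + 0.4368 + 0.2457)
  = 34.0760 / 1.1862 = 28.727

28.727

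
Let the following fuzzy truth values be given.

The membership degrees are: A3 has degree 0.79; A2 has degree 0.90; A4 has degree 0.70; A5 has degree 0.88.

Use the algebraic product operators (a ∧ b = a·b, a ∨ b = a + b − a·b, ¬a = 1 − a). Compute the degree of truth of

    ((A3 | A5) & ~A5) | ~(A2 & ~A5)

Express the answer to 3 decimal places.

A3 | A5 = a + b − a·b on (0.7900, 0.8800) = 0.9748
~A5 = 1 − 0.8800 = 0.1200
(A3 | A5) & ~A5 = a·b on (0.9748, 0.1200) = 0.1170
~A5 = 1 − 0.8800 = 0.1200
A2 & ~A5 = a·b on (0.9000, 0.1200) = 0.1080
~(A2 & ~A5) = 1 − 0.1080 = 0.8920
((A3 | A5) & ~A5) | ~(A2 & ~A5) = a + b − a·b on (0.1170, 0.8920) = 0.9046

0.905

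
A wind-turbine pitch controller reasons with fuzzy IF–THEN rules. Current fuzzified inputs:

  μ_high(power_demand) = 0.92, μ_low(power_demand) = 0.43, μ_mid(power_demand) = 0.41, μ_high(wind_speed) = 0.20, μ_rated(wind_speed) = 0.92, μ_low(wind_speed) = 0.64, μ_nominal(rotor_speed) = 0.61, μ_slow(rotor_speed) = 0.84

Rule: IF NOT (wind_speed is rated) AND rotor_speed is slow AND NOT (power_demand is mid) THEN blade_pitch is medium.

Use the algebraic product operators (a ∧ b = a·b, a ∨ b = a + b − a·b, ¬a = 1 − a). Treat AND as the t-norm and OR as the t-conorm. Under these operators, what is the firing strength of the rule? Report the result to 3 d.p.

firing strength: ¬rated=1−0.92=0.08, slow=0.84, ¬mid=1−0.41=0.59; AND[a·b] → w = 0.0396

0.040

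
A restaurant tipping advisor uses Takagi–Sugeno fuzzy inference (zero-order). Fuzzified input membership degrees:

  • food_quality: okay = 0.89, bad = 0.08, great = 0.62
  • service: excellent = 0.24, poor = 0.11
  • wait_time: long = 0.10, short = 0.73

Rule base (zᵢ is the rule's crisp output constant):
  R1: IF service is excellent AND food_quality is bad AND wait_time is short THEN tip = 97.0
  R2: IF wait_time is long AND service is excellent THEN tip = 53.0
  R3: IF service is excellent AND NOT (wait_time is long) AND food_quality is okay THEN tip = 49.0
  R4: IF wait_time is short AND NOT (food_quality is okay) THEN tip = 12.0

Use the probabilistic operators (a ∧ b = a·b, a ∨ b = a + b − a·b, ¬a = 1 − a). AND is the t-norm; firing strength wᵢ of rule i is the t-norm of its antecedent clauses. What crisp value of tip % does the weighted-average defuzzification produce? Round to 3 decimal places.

41.908

R1 (z=97.0): excellent=0.24, bad=0.08, short=0.73; AND[a·b] → w = 0.0140
R2 (z=53.0): long=0.10, excellent=0.24; AND[a·b] → w = 0.0240
R3 (z=49.0): excellent=0.24, ¬long=1−0.10=0.90, okay=0.89; AND[a·b] → w = 0.1922
R4 (z=12.0): short=0.73, ¬okay=1−0.89=0.11; AND[a·b] → w = 0.0803
Weighted average = (0.0140·97.0 + 0.0240·53.0 + 0.1922·49.0 + 0.0803·12.0) / (0.0140 + 0.0240 + 0.1922 + 0.0803)
  = 13.0149 / 0.3106 = 41.908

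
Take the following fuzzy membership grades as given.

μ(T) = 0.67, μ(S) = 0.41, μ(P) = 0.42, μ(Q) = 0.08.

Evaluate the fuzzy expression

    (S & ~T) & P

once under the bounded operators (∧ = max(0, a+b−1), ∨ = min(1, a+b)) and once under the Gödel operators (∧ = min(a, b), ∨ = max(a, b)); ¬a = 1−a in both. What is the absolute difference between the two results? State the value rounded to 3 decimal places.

Under bounded:
  ~T = 1 − 0.67 = 0.33
  S & ~T = max(0, a+b−1) on (0.41, 0.33) = 0.00
  (S & ~T) & P = max(0, a+b−1) on (0.00, 0.42) = 0.00
  → value = 0.0000
Under Gödel:
  ~T = 1 − 0.67 = 0.33
  S & ~T = min(a, b) on (0.41, 0.33) = 0.33
  (S & ~T) & P = min(a, b) on (0.33, 0.42) = 0.33
  → value = 0.3300
|0.0000 − 0.3300| = 0.330

0.330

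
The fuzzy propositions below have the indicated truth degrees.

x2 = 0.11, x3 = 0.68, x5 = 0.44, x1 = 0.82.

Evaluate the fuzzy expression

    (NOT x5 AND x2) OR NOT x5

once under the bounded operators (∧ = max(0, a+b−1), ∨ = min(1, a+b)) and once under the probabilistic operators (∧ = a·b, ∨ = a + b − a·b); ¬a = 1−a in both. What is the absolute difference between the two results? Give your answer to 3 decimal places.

Under bounded:
  NOT x5 = 1 − 0.44 = 0.56
  NOT x5 AND x2 = max(0, a+b−1) on (0.56, 0.11) = 0.00
  NOT x5 = 1 − 0.44 = 0.56
  (NOT x5 AND x2) OR NOT x5 = min(1, a+b) on (0.00, 0.56) = 0.56
  → value = 0.5600
Under probabilistic:
  NOT x5 = 1 − 0.4400 = 0.5600
  NOT x5 AND x2 = a·b on (0.5600, 0.1100) = 0.0616
  NOT x5 = 1 − 0.4400 = 0.5600
  (NOT x5 AND x2) OR NOT x5 = a + b − a·b on (0.0616, 0.5600) = 0.5871
  → value = 0.5871
|0.5600 − 0.5871| = 0.027

0.027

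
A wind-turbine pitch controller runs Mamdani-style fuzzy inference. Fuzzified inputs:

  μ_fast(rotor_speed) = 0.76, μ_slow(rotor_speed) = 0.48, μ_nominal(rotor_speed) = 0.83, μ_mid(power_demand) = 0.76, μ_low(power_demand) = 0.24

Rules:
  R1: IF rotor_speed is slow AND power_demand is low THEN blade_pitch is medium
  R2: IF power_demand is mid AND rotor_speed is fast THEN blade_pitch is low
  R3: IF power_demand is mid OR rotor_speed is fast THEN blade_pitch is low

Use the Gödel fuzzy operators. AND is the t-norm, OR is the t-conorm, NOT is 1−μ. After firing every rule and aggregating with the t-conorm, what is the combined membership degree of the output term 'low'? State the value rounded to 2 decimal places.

0.76

R1: slow=0.48, low=0.24; AND[min(a, b)] → w = 0.24
R2: mid=0.76, fast=0.76; AND[min(a, b)] → w = 0.76
R3: mid=0.76, fast=0.76; OR[max(a, b)] → w = 0.76
Rules with consequent 'low': {R2, R3} → strengths 0.76, 0.76
Aggregate via t-conorm [max(a, b)]: 0.76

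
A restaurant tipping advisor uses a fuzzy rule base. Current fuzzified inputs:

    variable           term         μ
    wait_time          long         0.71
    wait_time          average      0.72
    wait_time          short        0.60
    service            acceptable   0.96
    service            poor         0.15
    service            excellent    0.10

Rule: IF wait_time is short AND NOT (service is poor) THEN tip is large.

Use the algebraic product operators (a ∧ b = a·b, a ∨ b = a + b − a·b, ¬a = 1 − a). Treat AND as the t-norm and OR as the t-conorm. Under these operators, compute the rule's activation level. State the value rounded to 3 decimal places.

0.510

firing strength: short=0.60, ¬poor=1−0.15=0.85; AND[a·b] → w = 0.5100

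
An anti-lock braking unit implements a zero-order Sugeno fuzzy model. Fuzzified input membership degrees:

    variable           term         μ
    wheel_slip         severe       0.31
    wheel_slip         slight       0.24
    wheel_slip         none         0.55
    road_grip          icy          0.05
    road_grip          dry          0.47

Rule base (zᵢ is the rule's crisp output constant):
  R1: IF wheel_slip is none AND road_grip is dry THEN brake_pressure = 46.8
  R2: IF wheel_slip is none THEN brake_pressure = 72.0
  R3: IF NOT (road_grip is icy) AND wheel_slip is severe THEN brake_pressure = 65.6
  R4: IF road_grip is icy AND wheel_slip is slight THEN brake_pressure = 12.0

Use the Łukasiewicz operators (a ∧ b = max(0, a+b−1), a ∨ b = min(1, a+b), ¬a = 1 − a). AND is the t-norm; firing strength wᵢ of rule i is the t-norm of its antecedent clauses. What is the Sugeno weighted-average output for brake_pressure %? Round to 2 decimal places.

R1 (z=46.8): none=0.55, dry=0.47; AND[max(0, a+b−1)] → w = 0.02
R2 (z=72.0): none=0.55 → w = 0.55
R3 (z=65.6): ¬icy=1−0.05=0.95, severe=0.31; AND[max(0, a+b−1)] → w = 0.26
R4 (z=12.0): icy=0.05, slight=0.24; AND[max(0, a+b−1)] → w = 0.00
Weighted average = (0.02·46.8 + 0.55·72.0 + 0.26·65.6 + 0.00·12.0) / (0.02 + 0.55 + 0.26 + 0.00)
  = 57.5920 / 0.8300 = 69.39

69.39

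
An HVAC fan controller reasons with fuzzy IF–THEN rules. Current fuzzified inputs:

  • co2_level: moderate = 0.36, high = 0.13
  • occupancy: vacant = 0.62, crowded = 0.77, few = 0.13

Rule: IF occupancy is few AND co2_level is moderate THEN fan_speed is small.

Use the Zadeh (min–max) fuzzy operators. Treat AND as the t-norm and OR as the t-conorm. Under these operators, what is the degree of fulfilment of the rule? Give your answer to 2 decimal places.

firing strength: few=0.13, moderate=0.36; AND[min(a, b)] → w = 0.13

0.13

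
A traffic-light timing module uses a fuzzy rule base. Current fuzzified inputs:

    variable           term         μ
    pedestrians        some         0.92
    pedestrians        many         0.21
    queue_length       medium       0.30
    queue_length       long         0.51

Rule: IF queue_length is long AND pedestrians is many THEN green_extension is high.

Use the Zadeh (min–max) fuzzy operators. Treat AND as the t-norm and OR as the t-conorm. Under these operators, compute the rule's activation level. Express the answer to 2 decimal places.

0.21

firing strength: long=0.51, many=0.21; AND[min(a, b)] → w = 0.21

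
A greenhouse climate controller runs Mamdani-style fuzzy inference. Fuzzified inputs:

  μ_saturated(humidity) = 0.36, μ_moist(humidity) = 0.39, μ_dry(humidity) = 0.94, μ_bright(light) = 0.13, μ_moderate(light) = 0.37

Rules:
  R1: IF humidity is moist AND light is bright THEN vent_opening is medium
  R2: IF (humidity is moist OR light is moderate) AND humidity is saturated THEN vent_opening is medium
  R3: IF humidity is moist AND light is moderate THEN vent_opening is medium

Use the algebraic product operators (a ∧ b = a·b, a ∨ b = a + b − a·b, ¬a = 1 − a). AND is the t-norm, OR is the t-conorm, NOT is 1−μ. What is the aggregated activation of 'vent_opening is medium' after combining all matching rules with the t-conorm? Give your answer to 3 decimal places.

R1: moist=0.39, bright=0.13; AND[a·b] → w = 0.0507
R2: (moist=0.39 OR moderate=0.37) = 0.6157; AND[a·b] with saturated=0.36 → w = 0.2217
R3: moist=0.39, moderate=0.37; AND[a·b] → w = 0.1443
Rules with consequent 'medium': {R1, R2, R3} → strengths 0.0507, 0.2217, 0.1443
Aggregate via t-conorm [a + b − a·b]: 0.3677

0.368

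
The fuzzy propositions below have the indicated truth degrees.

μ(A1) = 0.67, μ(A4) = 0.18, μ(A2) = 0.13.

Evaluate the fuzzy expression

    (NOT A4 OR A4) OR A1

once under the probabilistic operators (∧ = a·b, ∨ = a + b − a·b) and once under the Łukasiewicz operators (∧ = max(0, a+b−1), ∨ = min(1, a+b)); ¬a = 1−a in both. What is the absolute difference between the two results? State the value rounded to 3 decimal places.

0.049

Under probabilistic:
  NOT A4 = 1 − 0.1800 = 0.8200
  NOT A4 OR A4 = a + b − a·b on (0.8200, 0.1800) = 0.8524
  (NOT A4 OR A4) OR A1 = a + b − a·b on (0.8524, 0.6700) = 0.9513
  → value = 0.9513
Under Łukasiewicz:
  NOT A4 = 1 − 0.18 = 0.82
  NOT A4 OR A4 = min(1, a+b) on (0.82, 0.18) = 1.00
  (NOT A4 OR A4) OR A1 = min(1, a+b) on (1.00, 0.67) = 1.00
  → value = 1.0000
|0.9513 − 1.0000| = 0.049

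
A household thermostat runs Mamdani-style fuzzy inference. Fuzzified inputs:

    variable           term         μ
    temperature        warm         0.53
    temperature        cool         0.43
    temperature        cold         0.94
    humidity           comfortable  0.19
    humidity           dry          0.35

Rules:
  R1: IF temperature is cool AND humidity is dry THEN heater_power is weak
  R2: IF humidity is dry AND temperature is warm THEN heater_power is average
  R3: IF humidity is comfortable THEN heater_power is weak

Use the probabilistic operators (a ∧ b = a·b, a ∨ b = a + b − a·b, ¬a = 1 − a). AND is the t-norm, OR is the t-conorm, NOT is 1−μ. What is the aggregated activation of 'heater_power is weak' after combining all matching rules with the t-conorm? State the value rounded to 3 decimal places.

0.312

R1: cool=0.43, dry=0.35; AND[a·b] → w = 0.1505
R2: dry=0.35, warm=0.53; AND[a·b] → w = 0.1855
R3: comfortable=0.19 → w = 0.1900
Rules with consequent 'weak': {R1, R3} → strengths 0.1505, 0.1900
Aggregate via t-conorm [a + b − a·b]: 0.3119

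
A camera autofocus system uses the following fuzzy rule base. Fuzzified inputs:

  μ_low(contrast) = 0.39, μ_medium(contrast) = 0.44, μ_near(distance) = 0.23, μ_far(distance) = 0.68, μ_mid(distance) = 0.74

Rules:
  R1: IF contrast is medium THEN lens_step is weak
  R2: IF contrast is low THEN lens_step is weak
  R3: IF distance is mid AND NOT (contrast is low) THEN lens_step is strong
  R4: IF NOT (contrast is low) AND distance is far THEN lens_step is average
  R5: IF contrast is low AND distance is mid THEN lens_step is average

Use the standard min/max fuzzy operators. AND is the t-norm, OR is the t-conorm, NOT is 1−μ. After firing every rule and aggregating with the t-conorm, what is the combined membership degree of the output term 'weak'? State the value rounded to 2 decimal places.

0.44

R1: medium=0.44 → w = 0.44
R2: low=0.39 → w = 0.39
R3: mid=0.74, ¬low=1−0.39=0.61; AND[min(a, b)] → w = 0.61
R4: ¬low=1−0.39=0.61, far=0.68; AND[min(a, b)] → w = 0.61
R5: low=0.39, mid=0.74; AND[min(a, b)] → w = 0.39
Rules with consequent 'weak': {R1, R2} → strengths 0.44, 0.39
Aggregate via t-conorm [max(a, b)]: 0.44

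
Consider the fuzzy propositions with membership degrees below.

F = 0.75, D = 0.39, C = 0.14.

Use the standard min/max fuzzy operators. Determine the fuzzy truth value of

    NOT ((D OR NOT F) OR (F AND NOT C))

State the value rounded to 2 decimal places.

NOT F = 1 − 0.75 = 0.25
D OR NOT F = max(a, b) on (0.39, 0.25) = 0.39
NOT C = 1 − 0.14 = 0.86
F AND NOT C = min(a, b) on (0.75, 0.86) = 0.75
(D OR NOT F) OR (F AND NOT C) = max(a, b) on (0.39, 0.75) = 0.75
NOT ((D OR NOT F) OR (F AND NOT C)) = 1 − 0.75 = 0.25

0.25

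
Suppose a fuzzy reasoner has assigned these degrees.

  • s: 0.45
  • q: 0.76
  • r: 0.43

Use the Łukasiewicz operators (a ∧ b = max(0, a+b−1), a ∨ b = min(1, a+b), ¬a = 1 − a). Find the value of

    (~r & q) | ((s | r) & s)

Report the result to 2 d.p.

0.66

~r = 1 − 0.43 = 0.57
~r & q = max(0, a+b−1) on (0.57, 0.76) = 0.33
s | r = min(1, a+b) on (0.45, 0.43) = 0.88
(s | r) & s = max(0, a+b−1) on (0.88, 0.45) = 0.33
(~r & q) | ((s | r) & s) = min(1, a+b) on (0.33, 0.33) = 0.66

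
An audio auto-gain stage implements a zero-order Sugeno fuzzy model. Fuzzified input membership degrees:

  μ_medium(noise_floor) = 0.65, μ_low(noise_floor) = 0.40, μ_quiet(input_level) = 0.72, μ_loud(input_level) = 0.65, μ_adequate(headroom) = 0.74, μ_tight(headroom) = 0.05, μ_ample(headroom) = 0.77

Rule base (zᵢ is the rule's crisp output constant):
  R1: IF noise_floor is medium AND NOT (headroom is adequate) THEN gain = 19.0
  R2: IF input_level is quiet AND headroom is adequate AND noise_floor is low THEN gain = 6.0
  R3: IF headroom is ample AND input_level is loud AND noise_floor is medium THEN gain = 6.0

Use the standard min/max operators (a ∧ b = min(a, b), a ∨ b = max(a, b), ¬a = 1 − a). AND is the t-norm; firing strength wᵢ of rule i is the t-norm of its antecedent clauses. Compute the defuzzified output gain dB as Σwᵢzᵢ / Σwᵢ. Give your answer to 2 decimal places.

R1 (z=19.0): medium=0.65, ¬adequate=1−0.74=0.26; AND[min(a, b)] → w = 0.26
R2 (z=6.0): quiet=0.72, adequate=0.74, low=0.40; AND[min(a, b)] → w = 0.40
R3 (z=6.0): ample=0.77, loud=0.65, medium=0.65; AND[min(a, b)] → w = 0.65
Weighted average = (0.26·19.0 + 0.40·6.0 + 0.65·6.0) / (0.26 + 0.40 + 0.65)
  = 11.2400 / 1.3100 = 8.58

8.58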